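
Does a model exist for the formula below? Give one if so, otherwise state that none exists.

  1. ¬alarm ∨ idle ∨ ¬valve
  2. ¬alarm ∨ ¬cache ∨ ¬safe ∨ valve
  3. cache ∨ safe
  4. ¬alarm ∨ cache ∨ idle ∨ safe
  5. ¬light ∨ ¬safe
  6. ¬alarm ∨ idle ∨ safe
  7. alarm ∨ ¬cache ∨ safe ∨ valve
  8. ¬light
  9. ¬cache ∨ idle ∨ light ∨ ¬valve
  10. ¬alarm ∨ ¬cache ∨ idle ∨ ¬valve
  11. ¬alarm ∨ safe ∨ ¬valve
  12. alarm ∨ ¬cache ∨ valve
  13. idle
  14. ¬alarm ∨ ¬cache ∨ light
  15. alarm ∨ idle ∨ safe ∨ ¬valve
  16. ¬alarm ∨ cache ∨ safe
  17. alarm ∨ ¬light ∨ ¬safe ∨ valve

Unit clause (¬light) forces light = False.
Unit clause (idle) forces idle = True.
Set valve = False.
Try cache = True:
  (alarm ∨ ¬cache ∨ valve) forces alarm = True.
  clause (¬alarm ∨ ¬cache ∨ light) is falsified — backtrack.
So cache = False.
  then (cache ∨ safe) forces safe = True.
Set alarm = True.
All clauses satisfied.

valve = False; cache = False; idle = True; alarm = True; light = False; safe = True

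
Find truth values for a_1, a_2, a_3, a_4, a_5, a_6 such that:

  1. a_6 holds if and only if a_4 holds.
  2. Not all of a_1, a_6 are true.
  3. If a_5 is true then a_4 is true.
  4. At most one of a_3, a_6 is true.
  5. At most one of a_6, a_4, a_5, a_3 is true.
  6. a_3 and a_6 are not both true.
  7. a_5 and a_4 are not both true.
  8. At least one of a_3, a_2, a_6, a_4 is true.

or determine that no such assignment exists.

a_1 = True, a_2 = True, a_3 = True, a_4 = False, a_5 = False, a_6 = False

  (1) a_6=F, a_4=F — same ✓
  (2) {a_1, a_6}: 1/2 true — not all ✓
  (3) a_5=F ⇒ a_4: vacuous ✓
  (4) {a_3, a_6}: 1 true — at most one ✓
  (5) {a_6, a_4, a_5, a_3}: 1 true — at most one ✓
  (6) a_3=T, a_6=F — not both ✓
  (7) a_5=F, a_4=F — not both ✓
  (8) {a_3, a_2, a_6, a_4}: 2 true — at least one ✓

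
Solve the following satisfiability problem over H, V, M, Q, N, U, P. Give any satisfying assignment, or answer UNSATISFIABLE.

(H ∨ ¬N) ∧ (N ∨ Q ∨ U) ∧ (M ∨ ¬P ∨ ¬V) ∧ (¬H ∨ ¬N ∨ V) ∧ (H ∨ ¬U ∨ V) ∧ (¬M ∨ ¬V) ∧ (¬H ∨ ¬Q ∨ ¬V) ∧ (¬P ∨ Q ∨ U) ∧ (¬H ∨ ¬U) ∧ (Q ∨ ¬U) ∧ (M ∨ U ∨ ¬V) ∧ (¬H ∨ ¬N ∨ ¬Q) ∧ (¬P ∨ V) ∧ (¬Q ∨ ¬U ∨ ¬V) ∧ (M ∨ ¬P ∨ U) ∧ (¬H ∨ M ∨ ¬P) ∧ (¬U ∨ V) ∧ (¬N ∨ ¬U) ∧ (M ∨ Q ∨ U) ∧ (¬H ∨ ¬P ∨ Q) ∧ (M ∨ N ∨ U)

H=F, V=F, M=T, Q=T, N=F, U=F, P=F

Set H = False.
  then (H ∨ ¬N) forces N = False.
Try V = True:
  (¬M ∨ ¬V) forces M = False.
  (M ∨ ¬P ∨ ¬V) forces P = False.
  (M ∨ U ∨ ¬V) forces U = True.
  (Q ∨ ¬U) forces Q = True.
  clause (¬Q ∨ ¬U ∨ ¬V) is falsified — backtrack.
So V = False.
  then (H ∨ ¬U ∨ V) forces U = False.
  then (¬P ∨ V) forces P = False.
  then (M ∨ N ∨ U) forces M = True.
  then (N ∨ Q ∨ U) forces Q = True.
All clauses satisfied.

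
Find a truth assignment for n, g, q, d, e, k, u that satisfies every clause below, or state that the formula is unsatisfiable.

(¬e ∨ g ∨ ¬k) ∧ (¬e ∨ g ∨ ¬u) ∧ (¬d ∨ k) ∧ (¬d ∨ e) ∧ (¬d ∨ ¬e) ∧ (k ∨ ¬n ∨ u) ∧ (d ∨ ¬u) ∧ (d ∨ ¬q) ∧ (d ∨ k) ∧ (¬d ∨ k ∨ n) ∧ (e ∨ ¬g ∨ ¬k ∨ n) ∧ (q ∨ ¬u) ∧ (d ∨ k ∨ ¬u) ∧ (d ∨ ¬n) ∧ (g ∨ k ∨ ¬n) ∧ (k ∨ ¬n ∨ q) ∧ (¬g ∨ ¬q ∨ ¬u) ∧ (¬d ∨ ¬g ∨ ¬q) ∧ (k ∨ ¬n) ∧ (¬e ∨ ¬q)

Set n = False.
Set g = True.
Try q = True:
  (d ∨ ¬q) forces d = True.
  clause (¬d ∨ ¬g ∨ ¬q) is falsified — backtrack.
So q = False.
  then (q ∨ ¬u) forces u = False.
Set d = False.
  then (d ∨ k) forces k = True.
  then (e ∨ ¬g ∨ ¬k ∨ n) forces e = True.
All clauses satisfied.

n = False; g = True; q = False; d = False; e = True; k = True; u = False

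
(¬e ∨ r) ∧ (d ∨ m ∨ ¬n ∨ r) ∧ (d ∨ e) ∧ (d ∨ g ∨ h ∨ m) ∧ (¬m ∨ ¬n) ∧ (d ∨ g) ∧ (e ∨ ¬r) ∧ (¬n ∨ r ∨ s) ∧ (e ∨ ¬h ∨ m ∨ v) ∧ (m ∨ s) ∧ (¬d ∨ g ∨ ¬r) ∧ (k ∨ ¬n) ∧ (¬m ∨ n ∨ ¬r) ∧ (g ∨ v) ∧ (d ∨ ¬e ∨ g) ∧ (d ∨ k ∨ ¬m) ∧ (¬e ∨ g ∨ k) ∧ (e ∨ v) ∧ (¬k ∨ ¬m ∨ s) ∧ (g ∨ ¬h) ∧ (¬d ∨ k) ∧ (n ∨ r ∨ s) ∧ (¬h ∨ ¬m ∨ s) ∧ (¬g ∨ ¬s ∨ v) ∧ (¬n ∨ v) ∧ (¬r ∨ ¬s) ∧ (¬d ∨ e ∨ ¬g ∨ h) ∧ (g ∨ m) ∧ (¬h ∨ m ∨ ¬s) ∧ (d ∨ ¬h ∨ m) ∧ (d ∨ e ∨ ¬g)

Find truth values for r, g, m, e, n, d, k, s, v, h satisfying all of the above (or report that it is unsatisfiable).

Try r = True:
  (e ∨ ¬r) forces e = True.
  (¬r ∨ ¬s) forces s = False.
  (m ∨ s) forces m = True.
  (¬m ∨ ¬n) forces n = False.
  clause (¬m ∨ n ∨ ¬r) is falsified — backtrack.
So r = False.
  then (¬e ∨ r) forces e = False.
  then (d ∨ e) forces d = True.
  then (e ∨ v) forces v = True.
  then (¬d ∨ k) forces k = True.
Set g = False.
  then (g ∨ ¬h) forces h = False.
  then (g ∨ m) forces m = True.
  then (¬m ∨ ¬n) forces n = False.
  then (¬k ∨ ¬m ∨ s) forces s = True.
All clauses satisfied.

r=F; g=F; m=T; e=F; n=F; d=T; k=T; s=T; v=T; h=F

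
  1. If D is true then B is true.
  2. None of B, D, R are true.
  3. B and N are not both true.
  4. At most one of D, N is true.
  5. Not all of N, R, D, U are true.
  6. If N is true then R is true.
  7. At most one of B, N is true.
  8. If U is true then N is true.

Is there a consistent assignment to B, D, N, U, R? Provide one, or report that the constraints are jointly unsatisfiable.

B = False, D = False, N = False, U = False, R = False

  (1) D=F ⇒ B: vacuous ✓
  (2) {B, D, R}: 0 true — none ✓
  (3) B=F, N=F — not both ✓
  (4) {D, N}: 0 true — at most one ✓
  (5) {N, R, D, U}: 0/4 true — not all ✓
  (6) N=F ⇒ R: vacuous ✓
  (7) {B, N}: 0 true — at most one ✓
  (8) U=F ⇒ N: vacuous ✓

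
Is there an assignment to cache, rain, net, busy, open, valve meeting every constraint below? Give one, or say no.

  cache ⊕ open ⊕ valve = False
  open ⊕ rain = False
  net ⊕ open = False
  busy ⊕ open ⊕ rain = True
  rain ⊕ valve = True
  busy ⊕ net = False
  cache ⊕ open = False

cache=T, rain=T, net=T, busy=T, open=T, valve=F

cache ⊕ open ⊕ valve = T ⊕ T ⊕ F = False ✓
open ⊕ rain = T ⊕ T = False ✓
net ⊕ open = T ⊕ T = False ✓
busy ⊕ open ⊕ rain = T ⊕ T ⊕ T = True ✓
rain ⊕ valve = T ⊕ F = True ✓
busy ⊕ net = T ⊕ T = False ✓
cache ⊕ open = T ⊕ T = False ✓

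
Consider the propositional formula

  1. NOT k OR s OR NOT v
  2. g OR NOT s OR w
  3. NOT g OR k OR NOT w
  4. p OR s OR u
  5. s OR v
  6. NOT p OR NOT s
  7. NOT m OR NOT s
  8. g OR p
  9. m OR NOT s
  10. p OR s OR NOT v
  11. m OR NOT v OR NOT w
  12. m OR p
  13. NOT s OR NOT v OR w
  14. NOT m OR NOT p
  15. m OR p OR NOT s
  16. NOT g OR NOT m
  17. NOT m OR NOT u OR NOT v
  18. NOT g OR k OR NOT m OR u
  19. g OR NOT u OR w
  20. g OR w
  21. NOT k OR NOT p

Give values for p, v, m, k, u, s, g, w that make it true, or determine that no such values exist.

p = True; v = True; m = False; k = False; u = True; s = False; g = True; w = False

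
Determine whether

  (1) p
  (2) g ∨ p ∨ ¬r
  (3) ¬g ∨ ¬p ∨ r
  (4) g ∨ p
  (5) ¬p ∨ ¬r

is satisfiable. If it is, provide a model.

p: True; g: False; r: False

Unit clause (p) forces p = True.
In (¬p ∨ ¬r) only ¬r is left, so r = False.
In (¬g ∨ ¬p ∨ r) only ¬g is left, so g = False.
Check each clause:
  (p): p holds.
  (g ∨ p ∨ ¬r): p holds.
  (¬g ∨ ¬p ∨ r): ¬g holds.
  (g ∨ p): p holds.
  (¬p ∨ ¬r): ¬r holds.
All clauses satisfied.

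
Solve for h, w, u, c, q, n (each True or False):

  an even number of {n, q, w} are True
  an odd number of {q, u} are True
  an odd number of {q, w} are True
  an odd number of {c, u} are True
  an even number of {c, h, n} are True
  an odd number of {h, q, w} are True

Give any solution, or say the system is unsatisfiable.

h = False, w = False, u = False, c = True, q = True, n = True

{n, q, w}: 2 true → even ✓
{q, u}: 1 true → odd ✓
{q, w}: 1 true → odd ✓
{c, u}: 1 true → odd ✓
{c, h, n}: 2 true → even ✓
{h, q, w}: 1 true → odd ✓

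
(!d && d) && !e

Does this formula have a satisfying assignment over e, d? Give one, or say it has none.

UNSATISFIABLE

Case d = True: the conjunct !d is False.
Case d = False: the conjunct d is False.
Both cases fail — unsatisfiable.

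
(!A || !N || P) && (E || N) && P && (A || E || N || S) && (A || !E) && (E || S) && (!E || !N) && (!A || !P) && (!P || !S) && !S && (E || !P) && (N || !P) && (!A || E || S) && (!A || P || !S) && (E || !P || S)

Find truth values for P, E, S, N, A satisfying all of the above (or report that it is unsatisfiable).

The formula is unsatisfiable.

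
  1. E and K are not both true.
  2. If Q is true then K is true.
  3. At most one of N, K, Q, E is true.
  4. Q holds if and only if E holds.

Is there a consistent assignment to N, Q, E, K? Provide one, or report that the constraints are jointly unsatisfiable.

N = True, Q = False, E = False, K = False

  (1) E=F, K=F — not both ✓
  (2) Q=F ⇒ K: vacuous ✓
  (3) {N, K, Q, E}: 1 true — at most one ✓
  (4) Q=F, E=F — same ✓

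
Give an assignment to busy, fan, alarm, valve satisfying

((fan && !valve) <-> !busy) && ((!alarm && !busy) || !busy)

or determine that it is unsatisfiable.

busy = False; fan = True; alarm = False; valve = False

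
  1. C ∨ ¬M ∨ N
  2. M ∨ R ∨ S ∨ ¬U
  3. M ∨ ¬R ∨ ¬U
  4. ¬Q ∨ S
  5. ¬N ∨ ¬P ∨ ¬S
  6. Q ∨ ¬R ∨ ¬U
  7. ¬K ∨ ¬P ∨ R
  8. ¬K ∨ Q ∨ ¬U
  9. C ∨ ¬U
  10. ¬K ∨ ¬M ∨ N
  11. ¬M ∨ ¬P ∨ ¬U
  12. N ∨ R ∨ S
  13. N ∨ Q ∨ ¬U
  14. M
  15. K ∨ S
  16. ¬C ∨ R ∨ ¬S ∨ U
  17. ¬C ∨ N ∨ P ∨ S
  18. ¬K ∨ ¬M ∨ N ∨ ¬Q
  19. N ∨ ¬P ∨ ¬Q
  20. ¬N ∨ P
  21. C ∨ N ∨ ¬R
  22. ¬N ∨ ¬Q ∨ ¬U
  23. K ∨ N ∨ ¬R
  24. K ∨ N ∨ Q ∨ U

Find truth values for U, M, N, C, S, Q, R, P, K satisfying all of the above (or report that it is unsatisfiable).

U = False, M = True, N = True, C = False, S = False, Q = False, R = True, P = True, K = True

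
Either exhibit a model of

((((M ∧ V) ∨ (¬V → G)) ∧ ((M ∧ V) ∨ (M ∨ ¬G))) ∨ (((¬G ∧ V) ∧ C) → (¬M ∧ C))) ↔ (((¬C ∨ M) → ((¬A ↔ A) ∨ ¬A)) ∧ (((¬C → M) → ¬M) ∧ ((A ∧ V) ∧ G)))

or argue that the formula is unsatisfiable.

V = True, G = True, C = True, M = False, A = True

  ((((M ∧ V) ∨ (¬V → G)) ∧ ((M ∧ V) ∨ (M ∨ ¬G))) ∨ (((¬G ∧ V) ∧ C) → (¬M ∧ C))) ↔ (((¬C ∨ M) → ((¬A ↔ A) ∨ ¬A)) ∧ (((¬C → M) → ¬M) ∧ ((A ∧ V) ∧ G))) = True
    (((M ∧ V) ∨ (¬V → G)) ∧ ((M ∧ V) ∨ (M ∨ ¬G))) ∨ (((¬G ∧ V) ∧ C) → (¬M ∧ C)) = True
      ((M ∧ V) ∨ (¬V → G)) ∧ ((M ∧ V) ∨ (M ∨ ¬G)) = False
        (M ∧ V) ∨ (¬V → G) = True
          M ∧ V = False
          ¬V → G = True
            ¬V = False
        (M ∧ V) ∨ (M ∨ ¬G) = False
          M ∧ V = False
          M ∨ ¬G = False
            ¬G = False
      ((¬G ∧ V) ∧ C) → (¬M ∧ C) = True
        (¬G ∧ V) ∧ C = False
          ¬G ∧ V = False
            ¬G = False
        ¬M ∧ C = True
          ¬M = True
    ((¬C ∨ M) → ((¬A ↔ A) ∨ ¬A)) ∧ (((¬C → M) → ¬M) ∧ ((A ∧ V) ∧ G)) = True
      (¬C ∨ M) → ((¬A ↔ A) ∨ ¬A) = True
        ¬C ∨ M = False
          ¬C = False
        (¬A ↔ A) ∨ ¬A = False
          ¬A ↔ A = False
            ¬A = False
          ¬A = False
      ((¬C → M) → ¬M) ∧ ((A ∧ V) ∧ G) = True
        (¬C → M) → ¬M = True
          ¬C → M = True
            ¬C = False
          ¬M = True
        (A ∧ V) ∧ G = True
          A ∧ V = True
The formula evaluates to True.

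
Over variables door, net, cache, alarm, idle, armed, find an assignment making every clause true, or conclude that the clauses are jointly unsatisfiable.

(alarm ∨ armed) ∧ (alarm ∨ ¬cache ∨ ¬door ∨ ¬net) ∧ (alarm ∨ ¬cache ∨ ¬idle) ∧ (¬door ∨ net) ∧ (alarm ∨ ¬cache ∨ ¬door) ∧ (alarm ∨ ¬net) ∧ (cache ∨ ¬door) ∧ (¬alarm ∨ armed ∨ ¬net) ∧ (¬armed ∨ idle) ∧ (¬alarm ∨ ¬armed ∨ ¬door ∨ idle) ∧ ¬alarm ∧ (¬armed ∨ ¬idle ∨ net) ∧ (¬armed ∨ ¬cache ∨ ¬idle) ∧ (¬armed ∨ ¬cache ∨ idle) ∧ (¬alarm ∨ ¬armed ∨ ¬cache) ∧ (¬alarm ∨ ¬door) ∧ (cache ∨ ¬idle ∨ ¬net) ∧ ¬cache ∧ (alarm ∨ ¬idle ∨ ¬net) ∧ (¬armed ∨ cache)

No satisfying assignment exists.

Case cache = True:
  Clause (¬cache) is falsified — contradiction.
Case cache = False:
  (cache ∨ ¬door) forces door = False.
  (¬alarm) forces alarm = False.
  (alarm ∨ armed) forces armed = True.
  Clause (¬armed ∨ cache) is falsified — contradiction.
Both cases fail, so the formula is unsatisfiable.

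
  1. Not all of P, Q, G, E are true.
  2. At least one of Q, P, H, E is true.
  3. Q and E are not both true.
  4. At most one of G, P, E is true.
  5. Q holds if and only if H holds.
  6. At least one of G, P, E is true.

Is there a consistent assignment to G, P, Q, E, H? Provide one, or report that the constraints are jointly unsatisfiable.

G = False, P = True, Q = False, E = False, H = False

  (1) {P, Q, G, E}: 1/4 true — not all ✓
  (2) {Q, P, H, E}: 1 true — at least one ✓
  (3) Q=F, E=F — not both ✓
  (4) {G, P, E}: 1 true — at most one ✓
  (5) Q=F, H=F — same ✓
  (6) {G, P, E}: 1 true — at least one ✓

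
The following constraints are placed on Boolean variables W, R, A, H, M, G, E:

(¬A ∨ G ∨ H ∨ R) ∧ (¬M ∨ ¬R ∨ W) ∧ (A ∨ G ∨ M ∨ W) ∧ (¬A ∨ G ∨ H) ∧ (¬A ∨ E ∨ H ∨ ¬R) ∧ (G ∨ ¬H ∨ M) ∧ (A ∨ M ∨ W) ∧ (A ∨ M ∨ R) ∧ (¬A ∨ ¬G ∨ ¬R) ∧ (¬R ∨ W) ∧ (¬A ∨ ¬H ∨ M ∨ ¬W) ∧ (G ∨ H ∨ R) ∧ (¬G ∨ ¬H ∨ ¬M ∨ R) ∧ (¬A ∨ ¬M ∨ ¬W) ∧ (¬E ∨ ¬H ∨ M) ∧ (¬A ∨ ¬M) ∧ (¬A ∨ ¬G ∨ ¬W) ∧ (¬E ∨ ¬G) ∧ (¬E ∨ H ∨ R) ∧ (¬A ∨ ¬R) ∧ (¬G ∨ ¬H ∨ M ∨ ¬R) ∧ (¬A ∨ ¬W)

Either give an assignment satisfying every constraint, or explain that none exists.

W: True, R: False, A: False, H: False, M: True, G: True, E: False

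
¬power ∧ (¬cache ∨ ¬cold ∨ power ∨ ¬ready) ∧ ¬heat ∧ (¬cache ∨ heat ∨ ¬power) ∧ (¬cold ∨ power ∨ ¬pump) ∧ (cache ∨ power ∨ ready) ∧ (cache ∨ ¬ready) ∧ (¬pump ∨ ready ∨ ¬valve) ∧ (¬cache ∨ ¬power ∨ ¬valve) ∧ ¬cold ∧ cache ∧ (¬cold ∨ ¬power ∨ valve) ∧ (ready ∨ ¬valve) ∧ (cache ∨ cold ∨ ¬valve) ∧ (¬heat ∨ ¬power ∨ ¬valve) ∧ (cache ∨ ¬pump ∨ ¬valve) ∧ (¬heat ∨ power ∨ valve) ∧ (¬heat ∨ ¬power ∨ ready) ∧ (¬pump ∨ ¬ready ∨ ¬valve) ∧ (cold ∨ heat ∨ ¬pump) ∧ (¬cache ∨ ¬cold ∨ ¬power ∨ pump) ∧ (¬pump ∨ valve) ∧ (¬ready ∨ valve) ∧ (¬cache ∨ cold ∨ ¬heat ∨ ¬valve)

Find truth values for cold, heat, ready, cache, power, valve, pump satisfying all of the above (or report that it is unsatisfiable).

Unit clause (¬power) forces power = False.
Unit clause (¬heat) forces heat = False.
Unit clause (¬cold) forces cold = False.
Unit clause (cache) forces cache = True.
In (cold ∨ heat ∨ ¬pump) only ¬pump is left, so pump = False.
Set ready = False.
  then (ready ∨ ¬valve) forces valve = False.
All clauses satisfied.

cold = False; heat = False; ready = False; cache = True; power = False; valve = False; pump = False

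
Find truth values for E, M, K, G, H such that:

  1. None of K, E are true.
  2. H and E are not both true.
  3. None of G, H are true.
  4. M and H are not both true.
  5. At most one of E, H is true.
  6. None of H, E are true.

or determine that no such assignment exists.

E: False, M: False, K: False, G: False, H: False

  (1) {K, E}: 0 true — none ✓
  (2) H=F, E=F — not both ✓
  (3) {G, H}: 0 true — none ✓
  (4) M=F, H=F — not both ✓
  (5) {E, H}: 0 true — at most one ✓
  (6) {H, E}: 0 true — none ✓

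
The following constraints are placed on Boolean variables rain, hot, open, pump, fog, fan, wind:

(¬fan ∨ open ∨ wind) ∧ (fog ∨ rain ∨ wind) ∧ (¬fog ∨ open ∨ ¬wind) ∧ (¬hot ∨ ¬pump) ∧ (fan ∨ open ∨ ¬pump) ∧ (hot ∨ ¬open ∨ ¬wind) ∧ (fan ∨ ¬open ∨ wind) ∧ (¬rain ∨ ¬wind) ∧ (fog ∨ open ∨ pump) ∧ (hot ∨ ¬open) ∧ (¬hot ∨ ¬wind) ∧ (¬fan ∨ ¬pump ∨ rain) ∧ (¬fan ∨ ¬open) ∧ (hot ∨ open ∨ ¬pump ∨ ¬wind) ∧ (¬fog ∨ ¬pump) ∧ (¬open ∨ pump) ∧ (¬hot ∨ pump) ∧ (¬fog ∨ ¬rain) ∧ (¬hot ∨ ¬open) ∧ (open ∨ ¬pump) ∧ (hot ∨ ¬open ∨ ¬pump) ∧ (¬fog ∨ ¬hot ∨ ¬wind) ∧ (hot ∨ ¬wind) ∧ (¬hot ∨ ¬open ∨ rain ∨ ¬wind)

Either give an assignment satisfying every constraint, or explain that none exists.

Set rain = False.
Try hot = True:
  (¬hot ∨ ¬pump) forces pump = False.
  clause (¬hot ∨ pump) is falsified — backtrack.
So hot = False.
  then (hot ∨ ¬open) forces open = False.
  then (open ∨ ¬pump) forces pump = False.
  then (hot ∨ ¬wind) forces wind = False.
  then (¬fan ∨ open ∨ wind) forces fan = False.
  then (fog ∨ rain ∨ wind) forces fog = True.
All clauses satisfied.

rain = False; hot = False; open = False; pump = False; fog = True; fan = False; wind = False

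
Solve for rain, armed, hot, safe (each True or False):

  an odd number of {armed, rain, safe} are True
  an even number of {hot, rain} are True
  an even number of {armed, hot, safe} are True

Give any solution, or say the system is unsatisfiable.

No satisfying assignment exists.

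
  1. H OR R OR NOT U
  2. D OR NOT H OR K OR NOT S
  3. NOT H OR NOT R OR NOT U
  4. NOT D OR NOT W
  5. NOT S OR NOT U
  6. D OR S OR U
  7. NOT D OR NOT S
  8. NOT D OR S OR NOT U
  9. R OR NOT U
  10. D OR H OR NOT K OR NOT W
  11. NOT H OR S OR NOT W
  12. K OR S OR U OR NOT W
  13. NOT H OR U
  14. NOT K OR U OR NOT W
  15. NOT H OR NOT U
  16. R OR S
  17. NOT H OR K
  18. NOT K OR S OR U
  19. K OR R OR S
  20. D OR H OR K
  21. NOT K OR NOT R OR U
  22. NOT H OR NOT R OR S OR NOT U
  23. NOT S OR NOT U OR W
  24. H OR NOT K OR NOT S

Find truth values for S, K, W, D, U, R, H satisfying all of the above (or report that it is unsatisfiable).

Set S = False.
  then (R OR S) forces R = True.
Set K = True.
  then (NOT K OR S OR U) forces U = True.
  then (NOT H OR NOT R OR S OR NOT U) forces H = False.
  then (NOT D OR S OR NOT U) forces D = False.
  then (D OR H OR NOT K OR NOT W) forces W = False.
All clauses satisfied.

S = False; K = True; W = False; D = False; U = True; R = True; H = False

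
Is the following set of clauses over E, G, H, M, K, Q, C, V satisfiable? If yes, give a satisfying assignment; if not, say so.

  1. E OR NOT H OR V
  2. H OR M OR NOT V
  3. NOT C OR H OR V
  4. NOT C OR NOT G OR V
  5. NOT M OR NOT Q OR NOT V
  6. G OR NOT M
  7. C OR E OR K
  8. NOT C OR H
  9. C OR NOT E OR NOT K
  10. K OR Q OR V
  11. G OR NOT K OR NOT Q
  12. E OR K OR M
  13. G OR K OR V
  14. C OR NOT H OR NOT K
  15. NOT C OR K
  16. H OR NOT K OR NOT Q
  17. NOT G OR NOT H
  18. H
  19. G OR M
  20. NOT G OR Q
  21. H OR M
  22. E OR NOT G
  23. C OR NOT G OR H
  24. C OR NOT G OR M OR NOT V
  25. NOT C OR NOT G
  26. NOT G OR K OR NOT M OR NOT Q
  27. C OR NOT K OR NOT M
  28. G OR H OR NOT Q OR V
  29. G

Case G = True:
  (NOT G OR NOT H) forces H = False.
  Clause (H) is falsified — contradiction.
Case G = False:
  Clause (G) is falsified — contradiction.
Both cases fail, so the formula is unsatisfiable.

No satisfying assignment exists.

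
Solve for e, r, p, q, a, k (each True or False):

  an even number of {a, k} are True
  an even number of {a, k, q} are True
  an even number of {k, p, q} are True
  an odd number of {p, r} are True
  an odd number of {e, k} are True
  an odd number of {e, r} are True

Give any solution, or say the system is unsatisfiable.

No satisfying assignment exists.

Adding constraints 1, 2, 3, 4, 5, 6 mod 2: every variable appears an even number of times on the left, so the left side is 0.
But the right sides sum to 1 (mod 2). 0 ≠ 1 — the system is inconsistent.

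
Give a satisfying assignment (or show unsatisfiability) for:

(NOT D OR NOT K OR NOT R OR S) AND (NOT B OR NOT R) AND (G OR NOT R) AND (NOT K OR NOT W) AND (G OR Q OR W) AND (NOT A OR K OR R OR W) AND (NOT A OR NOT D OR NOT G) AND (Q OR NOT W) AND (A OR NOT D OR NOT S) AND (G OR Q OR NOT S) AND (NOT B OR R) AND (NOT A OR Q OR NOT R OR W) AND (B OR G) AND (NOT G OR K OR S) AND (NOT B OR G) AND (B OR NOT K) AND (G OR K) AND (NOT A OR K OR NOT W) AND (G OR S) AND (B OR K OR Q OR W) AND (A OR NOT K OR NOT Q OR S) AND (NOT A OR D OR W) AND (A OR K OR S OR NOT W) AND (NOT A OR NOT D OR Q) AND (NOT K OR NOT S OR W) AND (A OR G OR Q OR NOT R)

R = False; A = False; Q = True; B = False; D = False; K = False; G = True; S = True; W = False

Set R = False.
  then (NOT B OR R) forces B = False.
  then (B OR G) forces G = True.
  then (B OR NOT K) forces K = False.
  then (NOT G OR K OR S) forces S = True.
Try A = True:
  (NOT A OR K OR R OR W) forces W = True.
  clause (NOT A OR K OR NOT W) is falsified — backtrack.
So A = False.
  then (A OR NOT D OR NOT S) forces D = False.
Try Q = False:
  (Q OR NOT W) forces W = False.
  clause (B OR K OR Q OR W) is falsified — backtrack.
So Q = True.
Set W = False.
All clauses satisfied.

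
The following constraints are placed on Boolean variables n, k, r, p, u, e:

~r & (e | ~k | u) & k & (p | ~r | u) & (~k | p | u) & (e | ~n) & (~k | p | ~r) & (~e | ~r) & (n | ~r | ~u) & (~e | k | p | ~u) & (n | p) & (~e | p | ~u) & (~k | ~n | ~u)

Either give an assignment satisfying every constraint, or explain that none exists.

n = False, k = True, r = False, p = True, u = False, e = True

Unit clause (~r) forces r = False.
Unit clause (k) forces k = True.
Set n = False.
  then (n | p) forces p = True.
Set u = False.
  then (e | ~k | u) forces e = True.
All clauses satisfied.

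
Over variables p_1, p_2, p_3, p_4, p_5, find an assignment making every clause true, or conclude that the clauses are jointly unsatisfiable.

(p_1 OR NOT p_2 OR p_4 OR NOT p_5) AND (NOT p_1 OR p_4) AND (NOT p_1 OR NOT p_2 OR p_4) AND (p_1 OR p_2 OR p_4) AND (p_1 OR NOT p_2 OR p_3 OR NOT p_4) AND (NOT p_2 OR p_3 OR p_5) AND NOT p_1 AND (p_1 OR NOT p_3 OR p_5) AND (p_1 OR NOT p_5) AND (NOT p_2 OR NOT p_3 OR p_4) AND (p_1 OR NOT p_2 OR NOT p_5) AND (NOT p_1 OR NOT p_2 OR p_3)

Unit clause (NOT p_1) forces p_1 = False.
In (p_1 OR NOT p_5) only NOT p_5 is left, so p_5 = False.
In (p_1 OR NOT p_3 OR p_5) only NOT p_3 is left, so p_3 = False.
In (NOT p_2 OR p_3 OR p_5) only NOT p_2 is left, so p_2 = False.
In (p_1 OR p_2 OR p_4) only p_4 is left, so p_4 = True.
All clauses satisfied.

p_1 = False; p_2 = False; p_3 = False; p_4 = True; p_5 = False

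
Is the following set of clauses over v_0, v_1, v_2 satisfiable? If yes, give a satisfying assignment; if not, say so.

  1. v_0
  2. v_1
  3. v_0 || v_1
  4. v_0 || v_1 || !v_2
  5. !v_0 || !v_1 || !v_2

Unit clause (v_0) forces v_0 = True.
Unit clause (v_1) forces v_1 = True.
In (!v_0 || !v_1 || !v_2) only !v_2 is left, so v_2 = False.
Check each clause:
  (v_0): v_0 holds.
  (v_1): v_1 holds.
  (v_0 || v_1): v_0 holds.
  (v_0 || v_1 || !v_2): v_0 holds.
  (!v_0 || !v_1 || !v_2): !v_2 holds.
All clauses satisfied.

v_0: True, v_1: True, v_2: False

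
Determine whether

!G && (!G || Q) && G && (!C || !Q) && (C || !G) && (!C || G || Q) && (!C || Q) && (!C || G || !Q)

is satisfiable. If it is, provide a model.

Case G = True:
  Clause (!G) is falsified — contradiction.
Case G = False:
  Clause (G) is falsified — contradiction.
Both cases fail, so the formula is unsatisfiable.

UNSATISFIABLE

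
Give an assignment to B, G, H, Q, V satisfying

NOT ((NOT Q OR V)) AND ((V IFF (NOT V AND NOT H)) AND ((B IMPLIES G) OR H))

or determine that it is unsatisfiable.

B=T; G=T; H=T; Q=T; V=F

  NOT ((NOT Q OR V)) = True
    NOT Q OR V = False
      NOT Q = False
  (V IFF (NOT V AND NOT H)) AND ((B IMPLIES G) OR H) = True
    V IFF (NOT V AND NOT H) = True
      NOT V AND NOT H = False
        NOT V = True
        NOT H = False
    (B IMPLIES G) OR H = True
      B IMPLIES G = True
Both conjuncts True, so the formula holds.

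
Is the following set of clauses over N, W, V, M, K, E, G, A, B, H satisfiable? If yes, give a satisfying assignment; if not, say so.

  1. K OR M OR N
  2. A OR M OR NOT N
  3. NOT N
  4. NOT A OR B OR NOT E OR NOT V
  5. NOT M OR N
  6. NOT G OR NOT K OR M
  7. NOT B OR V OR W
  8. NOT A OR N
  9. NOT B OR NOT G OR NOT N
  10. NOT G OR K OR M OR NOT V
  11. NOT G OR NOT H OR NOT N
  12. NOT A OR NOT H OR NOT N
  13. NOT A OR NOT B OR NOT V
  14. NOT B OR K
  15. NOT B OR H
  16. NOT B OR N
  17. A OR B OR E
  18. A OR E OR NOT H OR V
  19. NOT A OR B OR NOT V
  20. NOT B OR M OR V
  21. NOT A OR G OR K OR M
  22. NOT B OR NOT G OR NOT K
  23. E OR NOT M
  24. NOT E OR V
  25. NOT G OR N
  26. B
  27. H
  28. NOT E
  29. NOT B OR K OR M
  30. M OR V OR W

Case B = True:
  (NOT N) forces N = False.
  Clause (NOT B OR N) is falsified — contradiction.
Case B = False:
  Clause (B) is falsified — contradiction.
Both cases fail, so the formula is unsatisfiable.

UNSATISFIABLE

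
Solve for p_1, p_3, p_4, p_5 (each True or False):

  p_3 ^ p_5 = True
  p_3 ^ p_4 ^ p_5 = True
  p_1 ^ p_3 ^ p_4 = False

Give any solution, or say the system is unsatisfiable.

p_1 = True, p_3 = True, p_4 = False, p_5 = False

p_3 ^ p_5 = T ^ F = True ✓
p_3 ^ p_4 ^ p_5 = T ^ F ^ F = True ✓
p_1 ^ p_3 ^ p_4 = T ^ T ^ F = False ✓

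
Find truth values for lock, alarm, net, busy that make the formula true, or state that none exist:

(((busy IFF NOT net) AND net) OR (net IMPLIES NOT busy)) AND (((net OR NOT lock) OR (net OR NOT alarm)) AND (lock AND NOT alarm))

lock = True, alarm = False, net = False, busy = False

  ((busy IFF NOT net) AND net) OR (net IMPLIES NOT busy) = True
    (busy IFF NOT net) AND net = False
      busy IFF NOT net = False
        NOT net = True
    net IMPLIES NOT busy = True
      NOT busy = True
  ((net OR NOT lock) OR (net OR NOT alarm)) AND (lock AND NOT alarm) = True
    (net OR NOT lock) OR (net OR NOT alarm) = True
      net OR NOT lock = False
        NOT lock = False
      net OR NOT alarm = True
        NOT alarm = True
    lock AND NOT alarm = True
      NOT alarm = True
Both conjuncts True, so the formula holds.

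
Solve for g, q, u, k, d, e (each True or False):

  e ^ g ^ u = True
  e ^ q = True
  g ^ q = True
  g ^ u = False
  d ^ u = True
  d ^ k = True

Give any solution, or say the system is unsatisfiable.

g = True; q = False; u = True; k = True; d = False; e = True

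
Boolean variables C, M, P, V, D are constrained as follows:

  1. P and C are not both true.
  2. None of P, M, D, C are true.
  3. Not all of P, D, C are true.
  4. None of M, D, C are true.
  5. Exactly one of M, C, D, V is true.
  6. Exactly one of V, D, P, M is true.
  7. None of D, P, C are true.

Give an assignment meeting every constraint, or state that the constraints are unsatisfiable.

C = False, M = False, P = False, V = True, D = False

  (1) P=F, C=F — not both ✓
  (2) {P, M, D, C}: 0 true — none ✓
  (3) {P, D, C}: 0/3 true — not all ✓
  (4) {M, D, C}: 0 true — none ✓
  (5) {M, C, D, V}: 1 true — exactly one ✓
  (6) {V, D, P, M}: 1 true — exactly one ✓
  (7) {D, P, C}: 0 true — none ✓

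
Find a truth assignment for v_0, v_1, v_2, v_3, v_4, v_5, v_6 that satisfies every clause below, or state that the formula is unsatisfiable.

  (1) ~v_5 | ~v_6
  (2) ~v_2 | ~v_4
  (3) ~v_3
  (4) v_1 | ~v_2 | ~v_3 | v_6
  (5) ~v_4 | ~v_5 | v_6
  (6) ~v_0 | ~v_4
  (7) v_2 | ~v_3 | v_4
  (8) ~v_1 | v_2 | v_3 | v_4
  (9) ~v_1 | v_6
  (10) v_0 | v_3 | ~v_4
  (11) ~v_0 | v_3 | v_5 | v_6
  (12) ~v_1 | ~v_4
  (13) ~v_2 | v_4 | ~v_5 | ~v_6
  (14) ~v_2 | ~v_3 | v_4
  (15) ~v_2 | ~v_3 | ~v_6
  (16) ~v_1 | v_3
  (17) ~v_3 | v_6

Unit clause (~v_3) forces v_3 = False.
In (~v_1 | v_3) only ~v_1 is left, so v_1 = False.
Set v_0 = True.
  then (~v_0 | ~v_4) forces v_4 = False.
Set v_2 = False.
Set v_5 = False.
  then (~v_0 | v_3 | v_5 | v_6) forces v_6 = True.
All clauses satisfied.

v_0 = True, v_1 = False, v_2 = False, v_3 = False, v_4 = False, v_5 = False, v_6 = True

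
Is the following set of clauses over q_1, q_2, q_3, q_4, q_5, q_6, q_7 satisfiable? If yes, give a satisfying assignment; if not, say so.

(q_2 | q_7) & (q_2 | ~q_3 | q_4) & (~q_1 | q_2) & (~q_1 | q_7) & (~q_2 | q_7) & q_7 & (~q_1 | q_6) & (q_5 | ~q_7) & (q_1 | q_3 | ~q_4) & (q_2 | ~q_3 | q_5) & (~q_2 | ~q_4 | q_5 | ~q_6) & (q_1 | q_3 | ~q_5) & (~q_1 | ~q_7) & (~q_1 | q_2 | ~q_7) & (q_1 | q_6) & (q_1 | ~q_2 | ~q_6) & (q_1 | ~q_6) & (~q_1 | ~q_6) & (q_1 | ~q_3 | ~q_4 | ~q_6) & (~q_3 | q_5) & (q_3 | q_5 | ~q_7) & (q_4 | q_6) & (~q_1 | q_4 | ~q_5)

Case q_7 = True:
  (q_5 | ~q_7) forces q_5 = True.
  (~q_1 | ~q_7) forces q_1 = False.
  (q_1 | q_3 | ~q_5) forces q_3 = True.
  (q_1 | q_6) forces q_6 = True.
  Clause (q_1 | ~q_6) is falsified — contradiction.
Case q_7 = False:
  Clause (q_7) is falsified — contradiction.
Both cases fail, so the formula is unsatisfiable.

Unsatisfiable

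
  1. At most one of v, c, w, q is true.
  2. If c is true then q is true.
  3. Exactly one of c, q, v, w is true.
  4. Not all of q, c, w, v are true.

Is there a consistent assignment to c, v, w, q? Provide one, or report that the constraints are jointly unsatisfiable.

c: False, v: True, w: False, q: False

  (1) {v, c, w, q}: 1 true — at most one ✓
  (2) c=F ⇒ q: vacuous ✓
  (3) {c, q, v, w}: 1 true — exactly one ✓
  (4) {q, c, w, v}: 1/4 true — not all ✓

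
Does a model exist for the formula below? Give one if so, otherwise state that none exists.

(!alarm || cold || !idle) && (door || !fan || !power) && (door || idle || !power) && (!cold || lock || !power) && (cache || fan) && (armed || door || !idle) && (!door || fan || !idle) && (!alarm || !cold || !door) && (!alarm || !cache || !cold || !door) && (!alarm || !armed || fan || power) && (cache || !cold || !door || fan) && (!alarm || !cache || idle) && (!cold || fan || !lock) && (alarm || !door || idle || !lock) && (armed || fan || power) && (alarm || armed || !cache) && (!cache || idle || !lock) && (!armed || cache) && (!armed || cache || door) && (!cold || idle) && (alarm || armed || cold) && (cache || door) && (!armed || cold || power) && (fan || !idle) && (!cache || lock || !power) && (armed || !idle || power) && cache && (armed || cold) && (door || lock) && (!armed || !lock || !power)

fan=T, cache=T, lock=F, cold=T, power=F, alarm=F, door=T, idle=T, armed=T

Unit clause (cache) forces cache = True.
Set fan = True.
Set lock = False.
  then (!cache || lock || !power) forces power = False.
  then (door || lock) forces door = True.
Try cold = False:
  (!armed || cold || power) forces armed = False.
  clause (armed || cold) is falsified — backtrack.
So cold = True.
  then (!alarm || !cold || !door) forces alarm = False.
  then (alarm || armed || !cache) forces armed = True.
  then (!cold || idle) forces idle = True.
All clauses satisfied.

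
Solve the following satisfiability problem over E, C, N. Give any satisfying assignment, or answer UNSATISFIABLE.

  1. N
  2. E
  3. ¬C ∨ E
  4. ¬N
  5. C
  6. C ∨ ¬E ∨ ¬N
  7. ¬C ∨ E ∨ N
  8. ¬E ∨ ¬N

Unsatisfiable

Case N = True:
  Clause (¬N) is falsified — contradiction.
Case N = False:
  Clause (N) is falsified — contradiction.
Both cases fail, so the formula is unsatisfiable.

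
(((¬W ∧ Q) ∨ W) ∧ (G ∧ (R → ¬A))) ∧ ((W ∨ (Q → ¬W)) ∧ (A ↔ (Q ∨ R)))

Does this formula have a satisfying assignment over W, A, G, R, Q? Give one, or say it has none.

W = True, A = True, G = True, R = False, Q = True

  ((¬W ∧ Q) ∨ W) ∧ (G ∧ (R → ¬A)) = True
    (¬W ∧ Q) ∨ W = True
      ¬W ∧ Q = False
        ¬W = False
    G ∧ (R → ¬A) = True
      R → ¬A = True
        ¬A = False
  (W ∨ (Q → ¬W)) ∧ (A ↔ (Q ∨ R)) = True
    W ∨ (Q → ¬W) = True
      Q → ¬W = False
        ¬W = False
    A ↔ (Q ∨ R) = True
      Q ∨ R = True
Both conjuncts True, so the formula holds.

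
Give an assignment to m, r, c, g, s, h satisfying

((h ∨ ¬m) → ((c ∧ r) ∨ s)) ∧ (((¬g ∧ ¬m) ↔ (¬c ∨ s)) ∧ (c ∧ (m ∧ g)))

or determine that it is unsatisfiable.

m: True, r: True, c: True, g: True, s: False, h: False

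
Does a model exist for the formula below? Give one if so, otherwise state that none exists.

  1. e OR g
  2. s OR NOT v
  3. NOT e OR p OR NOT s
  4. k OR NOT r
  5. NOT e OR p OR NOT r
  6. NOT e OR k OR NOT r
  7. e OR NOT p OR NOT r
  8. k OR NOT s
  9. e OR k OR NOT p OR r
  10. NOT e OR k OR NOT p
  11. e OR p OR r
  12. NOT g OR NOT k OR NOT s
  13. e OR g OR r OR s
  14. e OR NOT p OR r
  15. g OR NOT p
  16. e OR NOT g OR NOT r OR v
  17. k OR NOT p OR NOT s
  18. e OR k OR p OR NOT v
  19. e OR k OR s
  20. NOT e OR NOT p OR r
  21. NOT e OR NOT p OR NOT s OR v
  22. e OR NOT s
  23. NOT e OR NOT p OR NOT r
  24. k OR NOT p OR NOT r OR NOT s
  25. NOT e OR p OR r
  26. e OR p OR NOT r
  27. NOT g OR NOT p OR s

Unsatisfiable — no assignment works.

Case p = True:
  (g OR NOT p) forces g = True.
  (NOT g OR NOT p OR s) forces s = True.
  (k OR NOT s) forces k = True.
  Clause (NOT g OR NOT k OR NOT s) is falsified — contradiction.
Case p = False:
  If e = True:
    (NOT e OR p OR NOT s) forces s = False.
    (s OR NOT v) forces v = False.
    (NOT e OR p OR NOT r) forces r = False.
    clause (NOT e OR p OR r) is falsified.
  If e = False:
    (e OR g) forces g = True.
    (e OR p OR r) forces r = True.
    clause (e OR p OR NOT r) is falsified.
  Every sub-case reaches a contradiction.
Both cases fail, so the formula is unsatisfiable.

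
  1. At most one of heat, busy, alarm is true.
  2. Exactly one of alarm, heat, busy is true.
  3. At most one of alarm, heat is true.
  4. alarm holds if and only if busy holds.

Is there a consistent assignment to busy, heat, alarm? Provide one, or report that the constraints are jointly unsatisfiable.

busy = False; heat = True; alarm = False

  (1) {heat, busy, alarm}: 1 true — at most one ✓
  (2) {alarm, heat, busy}: 1 true — exactly one ✓
  (3) {alarm, heat}: 1 true — at most one ✓
  (4) alarm=F, busy=F — same ✓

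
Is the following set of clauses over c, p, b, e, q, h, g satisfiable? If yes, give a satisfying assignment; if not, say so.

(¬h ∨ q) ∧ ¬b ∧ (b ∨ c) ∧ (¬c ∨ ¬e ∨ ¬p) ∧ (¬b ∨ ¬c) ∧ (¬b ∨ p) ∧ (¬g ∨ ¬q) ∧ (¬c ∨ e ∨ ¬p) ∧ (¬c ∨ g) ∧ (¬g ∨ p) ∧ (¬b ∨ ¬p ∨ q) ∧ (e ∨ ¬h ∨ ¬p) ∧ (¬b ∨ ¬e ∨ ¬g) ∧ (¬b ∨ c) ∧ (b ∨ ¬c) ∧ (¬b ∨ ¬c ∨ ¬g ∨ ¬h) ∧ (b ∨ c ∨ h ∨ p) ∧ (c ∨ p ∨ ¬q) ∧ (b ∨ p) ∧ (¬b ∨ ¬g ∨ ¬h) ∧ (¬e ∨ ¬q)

Unsatisfiable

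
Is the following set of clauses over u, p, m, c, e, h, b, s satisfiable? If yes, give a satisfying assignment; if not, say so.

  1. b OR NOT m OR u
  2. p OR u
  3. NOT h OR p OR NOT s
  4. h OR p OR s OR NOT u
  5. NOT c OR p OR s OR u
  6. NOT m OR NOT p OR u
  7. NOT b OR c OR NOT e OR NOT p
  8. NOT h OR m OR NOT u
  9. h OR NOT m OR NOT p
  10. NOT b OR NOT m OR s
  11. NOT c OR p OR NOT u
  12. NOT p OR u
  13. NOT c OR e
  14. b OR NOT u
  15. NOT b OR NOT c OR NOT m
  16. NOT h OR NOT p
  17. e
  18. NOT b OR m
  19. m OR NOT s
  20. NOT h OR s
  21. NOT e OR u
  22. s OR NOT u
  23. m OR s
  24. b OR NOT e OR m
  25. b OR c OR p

u = True; p = False; m = True; c = False; e = True; h = False; b = True; s = True

Unit clause (e) forces e = True.
In (NOT e OR u) only u is left, so u = True.
In (s OR NOT u) only s is left, so s = True.
In (b OR NOT u) only b is left, so b = True.
In (NOT b OR m) only m is left, so m = True.
In (NOT b OR NOT c OR NOT m) only NOT c is left, so c = False.
In (NOT b OR c OR NOT e OR NOT p) only NOT p is left, so p = False.
In (NOT h OR p OR NOT s) only NOT h is left, so h = False.
All clauses satisfied.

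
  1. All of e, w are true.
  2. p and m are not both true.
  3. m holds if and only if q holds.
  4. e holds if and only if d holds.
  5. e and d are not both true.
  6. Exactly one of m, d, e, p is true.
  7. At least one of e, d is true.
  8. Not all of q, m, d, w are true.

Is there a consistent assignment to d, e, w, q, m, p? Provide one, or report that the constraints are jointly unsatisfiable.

Unsatisfiable

Case d = True:
  (1) forces e = True.
  Constraint (5) is violated (e=T, d=T) — contradiction.
Case d = False:
  (1) forces e = True.
  Constraint (4) is violated (e=T, d=F) — contradiction.
Both cases fail — unsatisfiable.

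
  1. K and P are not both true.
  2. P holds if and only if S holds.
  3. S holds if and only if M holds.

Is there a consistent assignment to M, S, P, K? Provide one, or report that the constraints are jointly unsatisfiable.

M = True; S = True; P = True; K = False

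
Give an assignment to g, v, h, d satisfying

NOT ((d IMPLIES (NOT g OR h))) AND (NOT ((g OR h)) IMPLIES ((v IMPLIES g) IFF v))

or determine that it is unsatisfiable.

g = True, v = False, h = False, d = True

  NOT ((d IMPLIES (NOT g OR h))) = True
    d IMPLIES (NOT g OR h) = False
      NOT g OR h = False
        NOT g = False
  NOT ((g OR h)) IMPLIES ((v IMPLIES g) IFF v) = True
    NOT ((g OR h)) = False
      g OR h = True
    (v IMPLIES g) IFF v = False
      v IMPLIES g = True
Both conjuncts True, so the formula holds.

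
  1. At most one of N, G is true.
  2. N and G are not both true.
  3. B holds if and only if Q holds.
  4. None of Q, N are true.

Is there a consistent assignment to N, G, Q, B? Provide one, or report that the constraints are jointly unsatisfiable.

N: False, G: True, Q: False, B: False

  (1) {N, G}: 1 true — at most one ✓
  (2) N=F, G=T — not both ✓
  (3) B=F, Q=F — same ✓
  (4) {Q, N}: 0 true — none ✓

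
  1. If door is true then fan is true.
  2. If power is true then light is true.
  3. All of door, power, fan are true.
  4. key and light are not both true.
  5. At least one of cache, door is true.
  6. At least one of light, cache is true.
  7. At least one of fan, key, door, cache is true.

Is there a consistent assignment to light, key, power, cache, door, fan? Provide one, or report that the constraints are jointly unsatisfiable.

light = True; key = False; power = True; cache = False; door = True; fan = True

  (1) door=T ⇒ fan: T ✓
  (2) power=T ⇒ light: T ✓
  (3) {door, power, fan}: all 3 true ✓
  (4) key=F, light=T — not both ✓
  (5) {cache, door}: 1 true — at least one ✓
  (6) {light, cache}: 1 true — at least one ✓
  (7) {fan, key, door, cache}: 2 true — at least one ✓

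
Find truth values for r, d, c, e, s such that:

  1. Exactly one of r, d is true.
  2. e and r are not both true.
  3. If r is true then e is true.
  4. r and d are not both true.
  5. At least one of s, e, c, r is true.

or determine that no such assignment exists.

r = False, d = True, c = True, e = False, s = True

  (1) {r, d}: 1 true — exactly one ✓
  (2) e=F, r=F — not both ✓
  (3) r=F ⇒ e: vacuous ✓
  (4) r=F, d=T — not both ✓
  (5) {s, e, c, r}: 2 true — at least one ✓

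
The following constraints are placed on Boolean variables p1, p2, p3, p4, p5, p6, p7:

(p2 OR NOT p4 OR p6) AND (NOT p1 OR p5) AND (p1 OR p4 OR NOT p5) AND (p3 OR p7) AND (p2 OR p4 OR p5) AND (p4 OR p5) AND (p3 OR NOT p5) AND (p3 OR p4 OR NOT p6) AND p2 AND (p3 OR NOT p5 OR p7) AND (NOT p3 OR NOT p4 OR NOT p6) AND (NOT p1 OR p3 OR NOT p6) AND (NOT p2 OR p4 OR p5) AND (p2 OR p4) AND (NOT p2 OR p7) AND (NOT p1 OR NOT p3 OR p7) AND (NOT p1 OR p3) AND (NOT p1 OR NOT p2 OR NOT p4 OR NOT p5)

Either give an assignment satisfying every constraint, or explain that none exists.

p1: False, p2: True, p3: False, p4: True, p5: False, p6: True, p7: True

Unit clause (p2) forces p2 = True.
In (NOT p2 OR p7) only p7 is left, so p7 = True.
Set p1 = False.
Set p3 = False.
  then (p3 OR NOT p5) forces p5 = False.
  then (NOT p2 OR p4 OR p5) forces p4 = True.
Set p6 = True.
All clauses satisfied.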